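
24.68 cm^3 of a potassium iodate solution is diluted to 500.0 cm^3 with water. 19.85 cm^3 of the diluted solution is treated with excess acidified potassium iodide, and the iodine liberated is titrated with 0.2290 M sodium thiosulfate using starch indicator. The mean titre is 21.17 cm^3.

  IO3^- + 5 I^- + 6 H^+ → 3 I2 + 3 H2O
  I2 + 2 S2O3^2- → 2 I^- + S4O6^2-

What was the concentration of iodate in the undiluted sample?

n(S2O3^2-) = 0.02117 × 0.2290 = 4.848 × 10^-3 mol
n(I2) = n(S2O3^2-)/2 = 2.424 × 10^-3 mol
From the 1:3 ratio, n(IO3^-) in the aliquot = 1/3 × 2.424 × 10^-3 = 8.080 × 10^-4 mol
[IO3^-]_dilute = 8.080 × 10^-4 / 0.01985 = 0.04070 mol/L
[IO3^-]_original = 0.04070 × 500.0/24.68 = 0.8246 mol/L

0.8246 M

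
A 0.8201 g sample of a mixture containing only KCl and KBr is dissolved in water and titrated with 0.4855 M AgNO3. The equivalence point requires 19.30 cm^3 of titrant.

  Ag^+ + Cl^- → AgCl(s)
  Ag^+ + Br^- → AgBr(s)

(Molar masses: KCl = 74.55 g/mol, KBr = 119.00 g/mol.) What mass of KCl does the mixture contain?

n(AgNO3) = 0.01930 × 0.4855 = 9.370 × 10^-3 mol
Let x = n(KCl), y = n(KBr).
Titrant: 1x + 1y = 9.370 × 10^-3;  mass: 74.55x + 119.00y = 0.8201
Solving, x = 6.635 × 10^-3 mol, y = 2.735 × 10^-3 mol
mass of KCl = 6.635 × 10^-3 × 74.55 = 0.4947 g

0.4947 g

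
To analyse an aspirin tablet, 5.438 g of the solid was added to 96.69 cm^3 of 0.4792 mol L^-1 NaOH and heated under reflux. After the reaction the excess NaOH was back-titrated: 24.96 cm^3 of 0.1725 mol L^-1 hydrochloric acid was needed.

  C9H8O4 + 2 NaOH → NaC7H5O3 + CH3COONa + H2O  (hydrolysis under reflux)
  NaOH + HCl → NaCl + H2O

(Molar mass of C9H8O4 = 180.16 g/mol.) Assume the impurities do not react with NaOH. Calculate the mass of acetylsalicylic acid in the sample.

n(NaOH) added = 0.09669 × 0.4792 = 0.04633 mol
n(HCl) used in back-titration = 0.02496 × 0.1725 = 4.306 × 10^-3 mol
n(NaOH) left over = 4.306 × 10^-3 mol (1:1 ratio)
n(NaOH) consumed by analyte = 0.04633 − 4.306 × 10^-3 = 0.04203 mol
From the 1:2 ratio, n(C9H8O4) = 1/2 × 0.04203 = 0.02101 mol
mass of C9H8O4 = 0.02101 × 180.16 = 3.786 g

3.786 g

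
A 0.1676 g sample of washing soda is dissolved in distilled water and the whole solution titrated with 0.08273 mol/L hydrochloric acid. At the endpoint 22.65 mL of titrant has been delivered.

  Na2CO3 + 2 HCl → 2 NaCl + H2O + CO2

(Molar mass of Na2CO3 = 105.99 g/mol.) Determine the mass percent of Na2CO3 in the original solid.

n(HCl) = 0.02265 L × 0.08273 mol/L = 1.874 × 10^-3 mol
From the 1:2 ratio, n(Na2CO3) = 1/2 × 1.874 × 10^-3 = 9.369 × 10^-4 mol
mass of Na2CO3 = 9.369 × 10^-4 × 105.99 g/mol = 0.09930 g
% Na2CO3 = 0.09930 / 0.1676 × 100 = 59.25 %

59.25 %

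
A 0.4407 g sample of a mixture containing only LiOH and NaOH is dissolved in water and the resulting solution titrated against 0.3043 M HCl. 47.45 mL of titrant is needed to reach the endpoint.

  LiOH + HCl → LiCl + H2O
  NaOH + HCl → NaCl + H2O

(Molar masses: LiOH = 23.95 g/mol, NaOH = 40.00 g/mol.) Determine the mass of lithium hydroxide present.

0.2042 g

n(HCl) = 0.04745 × 0.3043 = 0.01444 mol
Let x = n(LiOH), y = n(NaOH).
Titrant: 1x + 1y = 0.01444;  mass: 23.95x + 40.00y = 0.4407
Solving, x = 8.527 × 10^-3 mol, y = 5.912 × 10^-3 mol
mass of LiOH = 8.527 × 10^-3 × 23.95 = 0.2042 g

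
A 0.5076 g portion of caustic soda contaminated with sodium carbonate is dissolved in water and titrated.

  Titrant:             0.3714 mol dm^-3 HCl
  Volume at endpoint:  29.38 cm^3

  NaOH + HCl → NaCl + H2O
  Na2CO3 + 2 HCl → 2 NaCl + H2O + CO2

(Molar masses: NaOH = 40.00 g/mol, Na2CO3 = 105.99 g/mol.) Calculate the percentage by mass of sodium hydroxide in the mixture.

42.85 %

n(HCl) = 0.02938 × 0.3714 = 0.01091 mol
Let x = n(NaOH), y = n(Na2CO3).
Titrant: 1x + 2y = 0.01091;  mass: 40.00x + 105.99y = 0.5076
Solving, x = 5.438 × 10^-3 mol, y = 2.737 × 10^-3 mol
mass of NaOH = 5.438 × 10^-3 × 40.00 = 0.2175 g
% NaOH = 0.2175 / 0.5076 × 100 = 42.85 %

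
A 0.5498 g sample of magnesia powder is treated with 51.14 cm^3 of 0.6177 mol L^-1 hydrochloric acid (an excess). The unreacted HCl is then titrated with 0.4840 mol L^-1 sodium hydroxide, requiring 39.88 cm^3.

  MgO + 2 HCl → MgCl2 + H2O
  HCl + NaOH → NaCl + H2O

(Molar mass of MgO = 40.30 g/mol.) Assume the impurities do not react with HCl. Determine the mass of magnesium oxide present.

0.2476 g

n(HCl) added = 0.05114 × 0.6177 = 0.03159 mol
n(NaOH) used in back-titration = 0.03988 × 0.4840 = 0.01930 mol
n(HCl) left over = 0.01930 mol (1:1 ratio)
n(HCl) consumed by analyte = 0.03159 − 0.01930 = 0.01229 mol
From the 1:2 ratio, n(MgO) = 1/2 × 0.01229 = 6.144 × 10^-3 mol
mass of MgO = 6.144 × 10^-3 × 40.30 = 0.2476 g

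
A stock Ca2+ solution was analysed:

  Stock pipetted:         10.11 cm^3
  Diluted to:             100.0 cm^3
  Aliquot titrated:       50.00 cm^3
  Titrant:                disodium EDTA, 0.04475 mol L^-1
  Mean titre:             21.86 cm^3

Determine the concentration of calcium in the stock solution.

Ca^2+ + EDTA^4- → [Ca(EDTA)]^2-
n(EDTA) = 0.02186 × 0.04475 = 9.782 × 10^-4 mol
n(Ca2+) in the aliquot = 9.782 × 10^-4 mol (1:1 ratio)
[Ca2+]_dilute = 9.782 × 10^-4 / 0.05000 = 0.01956 mol/L
Dilution factor = 100.0 / 10.11 = 9.891
[Ca2+]_stock = 0.01956 × 9.891 = 0.1935 mol/L

0.1935 mol/L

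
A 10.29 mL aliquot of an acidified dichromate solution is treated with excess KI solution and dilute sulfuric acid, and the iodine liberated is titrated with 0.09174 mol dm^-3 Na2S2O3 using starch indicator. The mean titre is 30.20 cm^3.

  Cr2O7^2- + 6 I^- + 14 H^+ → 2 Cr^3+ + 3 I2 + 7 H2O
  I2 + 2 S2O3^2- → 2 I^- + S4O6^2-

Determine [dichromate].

0.04487 mol/L

n(S2O3^2-) = 0.03020 × 0.09174 = 2.771 × 10^-3 mol
n(I2) = n(S2O3^2-)/2 = 1.385 × 10^-3 mol
From the 1:3 ratio, n(Cr2O7^2-) in the aliquot = 1/3 × 1.385 × 10^-3 = 4.618 × 10^-4 mol
[Cr2O7^2-] = 4.618 × 10^-4 / 0.01029 = 0.04487 mol/L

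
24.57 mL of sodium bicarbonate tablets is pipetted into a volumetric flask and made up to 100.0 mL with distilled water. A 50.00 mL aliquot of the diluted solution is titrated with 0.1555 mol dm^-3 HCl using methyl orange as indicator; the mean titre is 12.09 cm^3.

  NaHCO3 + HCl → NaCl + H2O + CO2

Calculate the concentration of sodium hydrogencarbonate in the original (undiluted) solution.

0.1530 mol/L

n(HCl) = 0.01209 × 0.1555 = 1.880 × 10^-3 mol
n(NaHCO3) in the aliquot = 1.880 × 10^-3 mol (1:1 ratio)
[NaHCO3]_dilute = 1.880 × 10^-3 / 0.05000 = 0.03760 mol/L
Dilution factor = 100.0 / 24.57 = 4.070
[NaHCO3]_stock = 0.03760 × 4.070 = 0.1530 mol/L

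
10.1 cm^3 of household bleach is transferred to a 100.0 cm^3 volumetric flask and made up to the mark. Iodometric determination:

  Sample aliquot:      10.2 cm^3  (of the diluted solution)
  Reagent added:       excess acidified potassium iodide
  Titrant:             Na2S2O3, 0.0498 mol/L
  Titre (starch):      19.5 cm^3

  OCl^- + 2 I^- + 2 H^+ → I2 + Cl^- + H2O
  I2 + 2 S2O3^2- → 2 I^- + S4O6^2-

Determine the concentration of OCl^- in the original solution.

n(S2O3^2-) = 0.0195 × 0.0498 = 9.71 × 10^-4 mol
n(I2) = n(S2O3^2-)/2 = 4.86 × 10^-4 mol
n(OCl^-) in the aliquot = 4.86 × 10^-4 mol (1:1 ratio)
[OCl^-]_dilute = 4.86 × 10^-4 / 0.0102 = 0.0476 mol/L
[OCl^-]_original = 0.0476 × 100.0/10.1 = 0.471 mol/L

0.471 mol/L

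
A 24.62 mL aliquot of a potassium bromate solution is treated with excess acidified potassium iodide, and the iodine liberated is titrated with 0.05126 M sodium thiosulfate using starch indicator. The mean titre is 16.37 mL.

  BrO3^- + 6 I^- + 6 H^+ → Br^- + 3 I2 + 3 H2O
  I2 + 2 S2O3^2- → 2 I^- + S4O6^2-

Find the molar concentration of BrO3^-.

0.005681 M

n(S2O3^2-) = 0.01637 × 0.05126 = 8.391 × 10^-4 mol
n(I2) = n(S2O3^2-)/2 = 4.196 × 10^-4 mol
From the 1:3 ratio, n(BrO3^-) in the aliquot = 1/3 × 4.196 × 10^-4 = 1.399 × 10^-4 mol
[BrO3^-] = 1.399 × 10^-4 / 0.02462 = 0.005681 mol/L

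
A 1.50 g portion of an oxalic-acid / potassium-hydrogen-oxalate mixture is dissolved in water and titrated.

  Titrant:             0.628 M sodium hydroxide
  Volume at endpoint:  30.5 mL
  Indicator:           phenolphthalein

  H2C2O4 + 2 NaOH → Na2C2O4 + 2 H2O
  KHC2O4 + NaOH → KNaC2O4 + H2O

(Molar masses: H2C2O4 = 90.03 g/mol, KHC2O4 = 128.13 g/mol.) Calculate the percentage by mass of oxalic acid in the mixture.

34.5 %

n(NaOH) = 0.0305 × 0.628 = 0.0192 mol
Let x = n(H2C2O4), y = n(KHC2O4).
Titrant: 2x + 1y = 0.0192;  mass: 90.03x + 128.13y = 1.50
Solving, x = 5.74 × 10^-3 mol, y = 7.67 × 10^-3 mol
mass of H2C2O4 = 5.74 × 10^-3 × 90.03 = 0.517 g
% H2C2O4 = 0.517 / 1.50 × 100 = 34.5 %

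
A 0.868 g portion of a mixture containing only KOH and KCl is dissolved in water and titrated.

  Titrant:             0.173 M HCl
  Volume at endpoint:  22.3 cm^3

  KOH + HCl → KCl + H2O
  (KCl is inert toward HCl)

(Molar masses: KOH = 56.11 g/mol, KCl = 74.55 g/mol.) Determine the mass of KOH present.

n(HCl) = 0.0223 × 0.173 = 3.86 × 10^-3 mol
Let x = n(KOH), y = n(KCl).
Titrant: 1x = 3.86 × 10^-3;  mass: 56.11x + 74.55y = 0.868
Solving, x = 3.86 × 10^-3 mol, y = 8.74 × 10^-3 mol
mass of KOH = 3.86 × 10^-3 × 56.11 = 0.216 g

0.216 g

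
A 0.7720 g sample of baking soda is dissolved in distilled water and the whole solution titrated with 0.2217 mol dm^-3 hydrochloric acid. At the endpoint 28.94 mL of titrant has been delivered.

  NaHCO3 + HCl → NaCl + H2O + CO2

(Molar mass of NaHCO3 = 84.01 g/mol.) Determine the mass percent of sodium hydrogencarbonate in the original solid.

69.82 %

n(HCl) = 0.02894 L × 0.2217 mol/L = 6.416 × 10^-3 mol
n(NaHCO3) = 6.416 × 10^-3 mol (1:1 ratio)
mass of NaHCO3 = 6.416 × 10^-3 × 84.01 g/mol = 0.5390 g
% NaHCO3 = 0.5390 / 0.7720 × 100 = 69.82 %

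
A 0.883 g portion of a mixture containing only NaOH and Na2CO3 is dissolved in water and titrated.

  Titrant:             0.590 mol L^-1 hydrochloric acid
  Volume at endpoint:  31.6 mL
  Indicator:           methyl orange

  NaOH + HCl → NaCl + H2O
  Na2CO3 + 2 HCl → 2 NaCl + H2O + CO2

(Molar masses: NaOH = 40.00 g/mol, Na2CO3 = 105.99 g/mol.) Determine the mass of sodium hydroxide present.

n(HCl) = 0.0316 × 0.590 = 0.0186 mol
Let x = n(NaOH), y = n(Na2CO3).
Titrant: 1x + 2y = 0.0186;  mass: 40.00x + 105.99y = 0.883
Solving, x = 8.08 × 10^-3 mol, y = 5.28 × 10^-3 mol
mass of NaOH = 8.08 × 10^-3 × 40.00 = 0.323 g

0.323 g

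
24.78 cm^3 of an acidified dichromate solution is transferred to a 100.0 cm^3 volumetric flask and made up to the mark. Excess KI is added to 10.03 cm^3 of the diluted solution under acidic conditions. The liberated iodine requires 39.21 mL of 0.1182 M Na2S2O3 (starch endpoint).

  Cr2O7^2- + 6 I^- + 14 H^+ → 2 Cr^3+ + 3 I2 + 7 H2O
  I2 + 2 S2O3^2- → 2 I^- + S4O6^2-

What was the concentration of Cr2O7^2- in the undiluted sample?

n(S2O3^2-) = 0.03921 × 0.1182 = 4.635 × 10^-3 mol
n(I2) = n(S2O3^2-)/2 = 2.317 × 10^-3 mol
From the 1:3 ratio, n(Cr2O7^2-) in the aliquot = 1/3 × 2.317 × 10^-3 = 7.724 × 10^-4 mol
[Cr2O7^2-]_dilute = 7.724 × 10^-4 / 0.01003 = 0.07701 mol/L
[Cr2O7^2-]_original = 0.07701 × 100.0/24.78 = 0.3108 mol/L

0.3108 M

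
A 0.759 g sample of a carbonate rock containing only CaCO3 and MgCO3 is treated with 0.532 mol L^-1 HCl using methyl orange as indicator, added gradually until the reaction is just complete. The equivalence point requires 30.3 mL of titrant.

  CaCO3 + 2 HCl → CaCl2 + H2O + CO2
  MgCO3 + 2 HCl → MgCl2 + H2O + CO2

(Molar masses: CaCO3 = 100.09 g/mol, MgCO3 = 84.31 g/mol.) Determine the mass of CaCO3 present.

0.504 g

n(HCl) = 0.0303 × 0.532 = 0.0161 mol
Let x = n(CaCO3), y = n(MgCO3).
Titrant: 2x + 2y = 0.0161;  mass: 100.09x + 84.31y = 0.759
Solving, x = 5.04 × 10^-3 mol, y = 3.02 × 10^-3 mol
mass of CaCO3 = 5.04 × 10^-3 × 100.09 = 0.504 g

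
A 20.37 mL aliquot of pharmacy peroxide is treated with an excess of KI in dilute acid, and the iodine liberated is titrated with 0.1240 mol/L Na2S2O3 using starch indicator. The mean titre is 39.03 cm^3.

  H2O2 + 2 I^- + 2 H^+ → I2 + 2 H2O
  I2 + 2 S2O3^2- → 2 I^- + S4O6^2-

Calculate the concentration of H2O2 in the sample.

0.1188 mol/L

n(S2O3^2-) = 0.03903 × 0.1240 = 4.840 × 10^-3 mol
n(I2) = n(S2O3^2-)/2 = 2.420 × 10^-3 mol
n(H2O2) in the aliquot = 2.420 × 10^-3 mol (1:1 ratio)
[H2O2] = 2.420 × 10^-3 / 0.02037 = 0.1188 mol/L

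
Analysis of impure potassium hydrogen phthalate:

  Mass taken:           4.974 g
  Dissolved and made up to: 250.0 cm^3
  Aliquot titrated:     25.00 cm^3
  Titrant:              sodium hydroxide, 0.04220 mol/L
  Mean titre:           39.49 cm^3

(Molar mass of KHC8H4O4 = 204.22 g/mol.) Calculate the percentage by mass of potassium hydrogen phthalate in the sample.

KHC8H4O4 + NaOH → KNaC8H4O4 + H2O
n(NaOH) per titration = 0.03949 × 0.04220 = 1.666 × 10^-3 mol
n(KHC8H4O4) in each aliquot = 1.666 × 10^-3 mol (1:1 ratio)
n(KHC8H4O4) in the whole flask = 1.666 × 10^-3 × 250.0/25.00 = 0.01666 mol
mass of KHC8H4O4 = 0.01666 × 204.22 = 3.403 g
% KHC8H4O4 = 3.403 / 4.974 × 100 = 68.42 %

68.42 %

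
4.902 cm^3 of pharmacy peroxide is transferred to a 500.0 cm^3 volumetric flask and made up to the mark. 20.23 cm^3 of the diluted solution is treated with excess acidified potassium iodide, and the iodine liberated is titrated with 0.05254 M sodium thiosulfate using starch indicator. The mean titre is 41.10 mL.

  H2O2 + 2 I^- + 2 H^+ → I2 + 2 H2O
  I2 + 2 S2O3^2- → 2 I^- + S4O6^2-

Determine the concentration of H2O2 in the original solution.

n(S2O3^2-) = 0.04110 × 0.05254 = 2.159 × 10^-3 mol
n(I2) = n(S2O3^2-)/2 = 1.080 × 10^-3 mol
n(H2O2) in the aliquot = 1.080 × 10^-3 mol (1:1 ratio)
[H2O2]_dilute = 1.080 × 10^-3 / 0.02023 = 0.05337 mol/L
[H2O2]_original = 0.05337 × 500.0/4.902 = 5.444 mol/L

5.444 M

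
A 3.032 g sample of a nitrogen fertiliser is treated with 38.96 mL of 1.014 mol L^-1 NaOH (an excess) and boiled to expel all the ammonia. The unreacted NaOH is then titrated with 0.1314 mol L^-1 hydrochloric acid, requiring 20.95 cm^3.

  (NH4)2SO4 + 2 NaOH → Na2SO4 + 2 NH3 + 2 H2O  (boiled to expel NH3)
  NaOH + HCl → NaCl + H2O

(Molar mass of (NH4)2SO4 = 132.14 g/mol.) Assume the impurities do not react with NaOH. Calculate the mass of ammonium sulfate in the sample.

n(NaOH) added = 0.03896 × 1.014 = 0.03951 mol
n(HCl) used in back-titration = 0.02095 × 0.1314 = 2.753 × 10^-3 mol
n(NaOH) left over = 2.753 × 10^-3 mol (1:1 ratio)
n(NaOH) consumed by analyte = 0.03951 − 2.753 × 10^-3 = 0.03675 mol
From the 1:2 ratio, n((NH4)2SO4) = 1/2 × 0.03675 = 0.01838 mol
mass of (NH4)2SO4 = 0.01838 × 132.14 = 2.428 g

2.428 g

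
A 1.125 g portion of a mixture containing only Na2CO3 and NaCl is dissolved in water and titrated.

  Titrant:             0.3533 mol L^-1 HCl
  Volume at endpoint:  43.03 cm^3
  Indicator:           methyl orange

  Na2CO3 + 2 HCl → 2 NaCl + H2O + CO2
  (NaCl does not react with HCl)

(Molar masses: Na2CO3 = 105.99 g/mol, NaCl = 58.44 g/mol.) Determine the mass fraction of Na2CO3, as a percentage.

71.61 %

n(HCl) = 0.04303 × 0.3533 = 0.01520 mol
Let x = n(Na2CO3), y = n(NaCl).
Titrant: 2x = 0.01520;  mass: 105.99x + 58.44y = 1.125
Solving, x = 7.601 × 10^-3 mol, y = 5.464 × 10^-3 mol
mass of Na2CO3 = 7.601 × 10^-3 × 105.99 = 0.8057 g
% Na2CO3 = 0.8057 / 1.125 × 100 = 71.61 %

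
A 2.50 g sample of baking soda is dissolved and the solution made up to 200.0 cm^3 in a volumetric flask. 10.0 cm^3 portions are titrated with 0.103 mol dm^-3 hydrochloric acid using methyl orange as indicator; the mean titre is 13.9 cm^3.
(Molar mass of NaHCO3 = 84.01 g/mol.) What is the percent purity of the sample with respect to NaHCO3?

NaHCO3 + HCl → NaCl + H2O + CO2
n(HCl) per titration = 0.0139 × 0.103 = 1.43 × 10^-3 mol
n(NaHCO3) in each aliquot = 1.43 × 10^-3 mol (1:1 ratio)
n(NaHCO3) in the whole flask = 1.43 × 10^-3 × 200.0/10.0 = 0.0286 mol
mass of NaHCO3 = 0.0286 × 84.01 = 2.41 g
% NaHCO3 = 2.41 / 2.50 × 100 = 96.2 %

96.2 %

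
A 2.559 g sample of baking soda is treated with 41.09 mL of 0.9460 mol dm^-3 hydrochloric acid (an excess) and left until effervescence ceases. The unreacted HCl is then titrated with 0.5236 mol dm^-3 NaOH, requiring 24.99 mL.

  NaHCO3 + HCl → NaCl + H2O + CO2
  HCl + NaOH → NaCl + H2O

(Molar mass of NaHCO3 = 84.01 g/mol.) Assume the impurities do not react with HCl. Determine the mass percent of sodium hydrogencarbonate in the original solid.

84.65 %

n(HCl) added = 0.04109 × 0.9460 = 0.03887 mol
n(NaOH) used in back-titration = 0.02499 × 0.5236 = 0.01308 mol
n(HCl) left over = 0.01308 mol (1:1 ratio)
n(HCl) consumed by analyte = 0.03887 − 0.01308 = 0.02579 mol
n(NaHCO3) = 0.02579 mol (1:1 ratio)
mass of NaHCO3 = 0.02579 × 84.01 = 2.166 g
% NaHCO3 = 2.166 / 2.559 × 100 = 84.65 %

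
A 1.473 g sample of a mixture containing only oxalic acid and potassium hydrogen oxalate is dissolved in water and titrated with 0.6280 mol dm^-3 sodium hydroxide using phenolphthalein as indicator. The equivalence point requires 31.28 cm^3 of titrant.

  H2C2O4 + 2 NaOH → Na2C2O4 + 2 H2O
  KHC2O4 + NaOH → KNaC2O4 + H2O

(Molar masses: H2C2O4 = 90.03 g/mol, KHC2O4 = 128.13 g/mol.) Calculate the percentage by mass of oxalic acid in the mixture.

n(NaOH) = 0.03128 × 0.6280 = 0.01964 mol
Let x = n(H2C2O4), y = n(KHC2O4).
Titrant: 2x + 1y = 0.01964;  mass: 90.03x + 128.13y = 1.473
Solving, x = 6.280 × 10^-3 mol, y = 7.083 × 10^-3 mol
mass of H2C2O4 = 6.280 × 10^-3 × 90.03 = 0.5654 g
% H2C2O4 = 0.5654 / 1.473 × 100 = 38.38 %

38.38 %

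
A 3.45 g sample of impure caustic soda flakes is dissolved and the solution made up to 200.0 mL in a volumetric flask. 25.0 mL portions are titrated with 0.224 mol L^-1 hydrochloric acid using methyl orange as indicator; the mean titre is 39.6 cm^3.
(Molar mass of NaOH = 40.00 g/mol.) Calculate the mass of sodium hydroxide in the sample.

2.84 g

NaOH + HCl → NaCl + H2O
n(HCl) per titration = 0.0396 × 0.224 = 8.87 × 10^-3 mol
n(NaOH) in each aliquot = 8.87 × 10^-3 mol (1:1 ratio)
n(NaOH) in the whole flask = 8.87 × 10^-3 × 200.0/25.0 = 0.0710 mol
mass of NaOH = 0.0710 × 40.00 = 2.84 g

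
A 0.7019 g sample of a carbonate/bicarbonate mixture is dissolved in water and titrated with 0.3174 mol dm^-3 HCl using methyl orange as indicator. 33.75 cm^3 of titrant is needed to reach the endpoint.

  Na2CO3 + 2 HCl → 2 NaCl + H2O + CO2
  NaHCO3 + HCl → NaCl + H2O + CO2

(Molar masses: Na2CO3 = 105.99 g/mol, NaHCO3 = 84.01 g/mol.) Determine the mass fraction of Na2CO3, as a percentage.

48.21 %

n(HCl) = 0.03375 × 0.3174 = 0.01071 mol
Let x = n(Na2CO3), y = n(NaHCO3).
Titrant: 2x + 1y = 0.01071;  mass: 105.99x + 84.01y = 0.7019
Solving, x = 3.193 × 10^-3 mol, y = 4.327 × 10^-3 mol
mass of Na2CO3 = 3.193 × 10^-3 × 105.99 = 0.3384 g
% Na2CO3 = 0.3384 / 0.7019 × 100 = 48.21 %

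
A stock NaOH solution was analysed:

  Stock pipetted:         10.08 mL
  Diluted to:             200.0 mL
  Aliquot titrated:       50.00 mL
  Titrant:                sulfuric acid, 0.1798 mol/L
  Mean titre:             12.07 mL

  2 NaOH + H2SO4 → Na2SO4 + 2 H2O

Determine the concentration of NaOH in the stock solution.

n(H2SO4) = 0.01207 × 0.1798 = 2.170 × 10^-3 mol
From the 2:1 ratio, n(NaOH) in the aliquot = 2/1 × 2.170 × 10^-3 = 4.340 × 10^-3 mol
[NaOH]_dilute = 4.340 × 10^-3 / 0.05000 = 0.08681 mol/L
Dilution factor = 200.0 / 10.08 = 19.84
[NaOH]_stock = 0.08681 × 19.84 = 1.722 mol/L

1.722 mol/L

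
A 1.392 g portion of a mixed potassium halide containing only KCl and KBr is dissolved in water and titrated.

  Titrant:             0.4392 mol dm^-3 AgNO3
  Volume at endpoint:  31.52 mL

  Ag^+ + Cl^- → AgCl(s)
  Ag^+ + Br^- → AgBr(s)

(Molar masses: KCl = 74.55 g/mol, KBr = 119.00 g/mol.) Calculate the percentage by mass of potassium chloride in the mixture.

30.77 %

n(AgNO3) = 0.03152 × 0.4392 = 0.01384 mol
Let x = n(KCl), y = n(KBr).
Titrant: 1x + 1y = 0.01384;  mass: 74.55x + 119.00y = 1.392
Solving, x = 5.745 × 10^-3 mol, y = 8.098 × 10^-3 mol
mass of KCl = 5.745 × 10^-3 × 74.55 = 0.4283 g
% KCl = 0.4283 / 1.392 × 100 = 30.77 %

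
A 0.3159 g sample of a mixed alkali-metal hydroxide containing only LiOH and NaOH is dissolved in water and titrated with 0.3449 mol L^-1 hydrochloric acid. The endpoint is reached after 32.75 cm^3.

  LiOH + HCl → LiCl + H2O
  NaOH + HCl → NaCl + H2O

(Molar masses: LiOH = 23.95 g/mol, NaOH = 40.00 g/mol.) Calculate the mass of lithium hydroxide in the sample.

0.2028 g

n(HCl) = 0.03275 × 0.3449 = 0.01130 mol
Let x = n(LiOH), y = n(NaOH).
Titrant: 1x + 1y = 0.01130;  mass: 23.95x + 40.00y = 0.3159
Solving, x = 8.468 × 10^-3 mol, y = 2.827 × 10^-3 mol
mass of LiOH = 8.468 × 10^-3 × 23.95 = 0.2028 g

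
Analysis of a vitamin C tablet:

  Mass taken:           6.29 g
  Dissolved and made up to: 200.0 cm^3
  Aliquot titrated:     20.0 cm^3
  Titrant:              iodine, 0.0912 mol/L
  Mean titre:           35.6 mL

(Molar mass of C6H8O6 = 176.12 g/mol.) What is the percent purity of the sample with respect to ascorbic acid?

90.9 %

C6H8O6 + I2 → C6H6O6 + 2 HI
n(I2) per titration = 0.0356 × 0.0912 = 3.25 × 10^-3 mol
n(C6H8O6) in each aliquot = 3.25 × 10^-3 mol (1:1 ratio)
n(C6H8O6) in the whole flask = 3.25 × 10^-3 × 200.0/20.0 = 0.0325 mol
mass of C6H8O6 = 0.0325 × 176.12 = 5.72 g
% C6H8O6 = 5.72 / 6.29 × 100 = 90.9 %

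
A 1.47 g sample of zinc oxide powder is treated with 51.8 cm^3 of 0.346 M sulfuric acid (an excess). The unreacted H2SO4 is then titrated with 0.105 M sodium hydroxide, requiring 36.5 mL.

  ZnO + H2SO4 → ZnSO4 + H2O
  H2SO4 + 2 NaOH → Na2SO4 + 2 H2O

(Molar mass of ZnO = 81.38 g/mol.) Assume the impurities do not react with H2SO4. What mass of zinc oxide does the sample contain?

n(H2SO4) added = 0.0518 × 0.346 = 0.0179 mol
n(NaOH) used in back-titration = 0.0365 × 0.105 = 3.83 × 10^-3 mol
From the 1:2 ratio, n(H2SO4) left over = 1/2 × 3.83 × 10^-3 = 1.92 × 10^-3 mol
n(H2SO4) consumed by analyte = 0.0179 − 1.92 × 10^-3 = 0.0160 mol
n(ZnO) = 0.0160 mol (1:1 ratio)
mass of ZnO = 0.0160 × 81.38 = 1.30 g

1.30 g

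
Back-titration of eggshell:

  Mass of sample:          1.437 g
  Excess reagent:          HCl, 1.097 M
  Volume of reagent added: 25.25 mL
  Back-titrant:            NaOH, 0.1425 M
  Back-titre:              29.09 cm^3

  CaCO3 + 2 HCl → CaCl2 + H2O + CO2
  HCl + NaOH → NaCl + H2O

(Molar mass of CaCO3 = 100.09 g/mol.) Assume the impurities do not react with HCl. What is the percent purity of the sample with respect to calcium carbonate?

n(HCl) added = 0.02525 × 1.097 = 0.02770 mol
n(NaOH) used in back-titration = 0.02909 × 0.1425 = 4.145 × 10^-3 mol
n(HCl) left over = 4.145 × 10^-3 mol (1:1 ratio)
n(HCl) consumed by analyte = 0.02770 − 4.145 × 10^-3 = 0.02355 mol
From the 1:2 ratio, n(CaCO3) = 1/2 × 0.02355 = 0.01178 mol
mass of CaCO3 = 0.01178 × 100.09 = 1.179 g
% CaCO3 = 1.179 / 1.437 × 100 = 82.03 %

82.03 %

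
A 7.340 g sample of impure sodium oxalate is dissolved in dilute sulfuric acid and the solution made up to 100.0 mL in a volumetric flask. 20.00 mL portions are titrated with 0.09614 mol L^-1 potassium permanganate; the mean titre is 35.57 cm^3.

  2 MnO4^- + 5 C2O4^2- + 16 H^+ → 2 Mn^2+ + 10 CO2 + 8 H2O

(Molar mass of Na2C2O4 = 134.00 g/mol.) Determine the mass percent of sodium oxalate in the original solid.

n(KMnO4) per titration = 0.03557 × 0.09614 = 3.420 × 10^-3 mol
From the 5:2 ratio, n(Na2C2O4) in each aliquot = 5/2 × 3.420 × 10^-3 = 8.549 × 10^-3 mol
n(Na2C2O4) in the whole flask = 8.549 × 10^-3 × 100.0/20.00 = 0.04275 mol
mass of Na2C2O4 = 0.04275 × 134.00 = 5.728 g
% Na2C2O4 = 5.728 / 7.340 × 100 = 78.04 %

78.04 %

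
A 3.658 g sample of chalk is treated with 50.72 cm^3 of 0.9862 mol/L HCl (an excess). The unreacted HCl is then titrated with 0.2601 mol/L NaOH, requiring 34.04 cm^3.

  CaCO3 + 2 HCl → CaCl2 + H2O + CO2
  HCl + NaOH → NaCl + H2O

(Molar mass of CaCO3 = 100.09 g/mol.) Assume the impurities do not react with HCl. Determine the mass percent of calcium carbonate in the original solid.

n(HCl) added = 0.05072 × 0.9862 = 0.05002 mol
n(NaOH) used in back-titration = 0.03404 × 0.2601 = 8.854 × 10^-3 mol
n(HCl) left over = 8.854 × 10^-3 mol (1:1 ratio)
n(HCl) consumed by analyte = 0.05002 − 8.854 × 10^-3 = 0.04117 mol
From the 1:2 ratio, n(CaCO3) = 1/2 × 0.04117 = 0.02058 mol
mass of CaCO3 = 0.02058 × 100.09 = 2.060 g
% CaCO3 = 2.060 / 3.658 × 100 = 56.32 %

56.32 %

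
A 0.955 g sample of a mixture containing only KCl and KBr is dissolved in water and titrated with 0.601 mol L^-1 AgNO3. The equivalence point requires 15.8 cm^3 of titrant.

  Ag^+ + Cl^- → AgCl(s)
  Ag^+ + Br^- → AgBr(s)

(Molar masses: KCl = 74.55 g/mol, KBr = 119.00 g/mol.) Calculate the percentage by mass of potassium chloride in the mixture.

30.7 %

n(AgNO3) = 0.0158 × 0.601 = 9.50 × 10^-3 mol
Let x = n(KCl), y = n(KBr).
Titrant: 1x + 1y = 9.50 × 10^-3;  mass: 74.55x + 119.00y = 0.955
Solving, x = 3.94 × 10^-3 mol, y = 5.56 × 10^-3 mol
mass of KCl = 3.94 × 10^-3 × 74.55 = 0.294 g
% KCl = 0.294 / 0.955 × 100 = 30.7 %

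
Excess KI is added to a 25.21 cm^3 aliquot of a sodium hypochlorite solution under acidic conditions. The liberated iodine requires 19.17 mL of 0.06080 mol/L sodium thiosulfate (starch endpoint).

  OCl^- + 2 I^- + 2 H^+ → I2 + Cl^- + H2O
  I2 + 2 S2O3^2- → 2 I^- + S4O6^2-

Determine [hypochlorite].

n(S2O3^2-) = 0.01917 × 0.06080 = 1.166 × 10^-3 mol
n(I2) = n(S2O3^2-)/2 = 5.828 × 10^-4 mol
n(OCl^-) in the aliquot = 5.828 × 10^-4 mol (1:1 ratio)
[OCl^-] = 5.828 × 10^-4 / 0.02521 = 0.02312 mol/L

0.02312 mol/L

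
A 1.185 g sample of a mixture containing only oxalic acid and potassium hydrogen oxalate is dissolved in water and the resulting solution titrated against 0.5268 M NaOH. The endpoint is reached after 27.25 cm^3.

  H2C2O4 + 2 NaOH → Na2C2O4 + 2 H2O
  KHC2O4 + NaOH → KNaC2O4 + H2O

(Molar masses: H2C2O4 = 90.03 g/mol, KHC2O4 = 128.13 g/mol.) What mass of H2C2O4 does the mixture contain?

n(NaOH) = 0.02725 × 0.5268 = 0.01436 mol
Let x = n(H2C2O4), y = n(KHC2O4).
Titrant: 2x + 1y = 0.01436;  mass: 90.03x + 128.13y = 1.185
Solving, x = 3.936 × 10^-3 mol, y = 6.483 × 10^-3 mol
mass of H2C2O4 = 3.936 × 10^-3 × 90.03 = 0.3544 g

0.3544 g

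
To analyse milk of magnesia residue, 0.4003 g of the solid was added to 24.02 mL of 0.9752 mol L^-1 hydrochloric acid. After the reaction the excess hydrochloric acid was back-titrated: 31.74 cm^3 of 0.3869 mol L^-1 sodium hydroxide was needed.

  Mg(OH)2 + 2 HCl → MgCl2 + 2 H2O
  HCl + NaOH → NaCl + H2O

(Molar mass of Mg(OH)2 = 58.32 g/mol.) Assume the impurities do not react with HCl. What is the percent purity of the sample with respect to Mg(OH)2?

81.18 %

n(HCl) added = 0.02402 × 0.9752 = 0.02342 mol
n(NaOH) used in back-titration = 0.03174 × 0.3869 = 0.01228 mol
n(HCl) left over = 0.01228 mol (1:1 ratio)
n(HCl) consumed by analyte = 0.02342 − 0.01228 = 0.01114 mol
From the 1:2 ratio, n(Mg(OH)2) = 1/2 × 0.01114 = 5.572 × 10^-3 mol
mass of Mg(OH)2 = 5.572 × 10^-3 × 58.32 = 0.3250 g
% Mg(OH)2 = 0.3250 / 0.4003 × 100 = 81.18 %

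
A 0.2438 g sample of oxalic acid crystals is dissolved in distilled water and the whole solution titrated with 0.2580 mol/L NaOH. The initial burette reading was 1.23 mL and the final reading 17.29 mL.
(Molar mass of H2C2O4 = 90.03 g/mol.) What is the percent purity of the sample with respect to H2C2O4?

H2C2O4 + 2 NaOH → Na2C2O4 + 2 H2O
n(NaOH) = 0.01606 L × 0.2580 mol/L = 4.143 × 10^-3 mol
From the 1:2 ratio, n(H2C2O4) = 1/2 × 4.143 × 10^-3 = 2.072 × 10^-3 mol
mass of H2C2O4 = 2.072 × 10^-3 × 90.03 g/mol = 0.1865 g
% H2C2O4 = 0.1865 / 0.2438 × 100 = 76.50 %

76.50 %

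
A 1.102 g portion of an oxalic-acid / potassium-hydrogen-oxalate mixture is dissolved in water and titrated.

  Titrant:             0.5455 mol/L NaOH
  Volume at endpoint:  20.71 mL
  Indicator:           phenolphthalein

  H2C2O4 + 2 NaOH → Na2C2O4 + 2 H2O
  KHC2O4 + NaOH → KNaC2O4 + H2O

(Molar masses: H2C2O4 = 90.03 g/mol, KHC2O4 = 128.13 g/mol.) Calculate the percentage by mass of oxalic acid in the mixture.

16.98 %

n(NaOH) = 0.02071 × 0.5455 = 0.01130 mol
Let x = n(H2C2O4), y = n(KHC2O4).
Titrant: 2x + 1y = 0.01130;  mass: 90.03x + 128.13y = 1.102
Solving, x = 2.079 × 10^-3 mol, y = 7.140 × 10^-3 mol
mass of H2C2O4 = 2.079 × 10^-3 × 90.03 = 0.1871 g
% H2C2O4 = 0.1871 / 1.102 × 100 = 16.98 %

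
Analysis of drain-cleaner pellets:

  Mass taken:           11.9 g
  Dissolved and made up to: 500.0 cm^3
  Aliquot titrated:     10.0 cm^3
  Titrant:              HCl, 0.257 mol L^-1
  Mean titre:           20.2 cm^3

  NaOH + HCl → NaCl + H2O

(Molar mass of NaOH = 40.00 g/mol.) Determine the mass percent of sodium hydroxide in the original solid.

87.3 %

n(HCl) per titration = 0.0202 × 0.257 = 5.19 × 10^-3 mol
n(NaOH) in each aliquot = 5.19 × 10^-3 mol (1:1 ratio)
n(NaOH) in the whole flask = 5.19 × 10^-3 × 500.0/10.0 = 0.260 mol
mass of NaOH = 0.260 × 40.00 = 10.4 g
% NaOH = 10.4 / 11.9 × 100 = 87.3 %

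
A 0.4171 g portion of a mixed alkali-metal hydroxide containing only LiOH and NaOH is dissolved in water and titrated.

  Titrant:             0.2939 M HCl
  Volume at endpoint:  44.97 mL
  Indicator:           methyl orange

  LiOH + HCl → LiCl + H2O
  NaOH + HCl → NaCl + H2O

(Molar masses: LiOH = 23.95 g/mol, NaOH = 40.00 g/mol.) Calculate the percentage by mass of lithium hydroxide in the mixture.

n(HCl) = 0.04497 × 0.2939 = 0.01322 mol
Let x = n(LiOH), y = n(NaOH).
Titrant: 1x + 1y = 0.01322;  mass: 23.95x + 40.00y = 0.4171
Solving, x = 6.951 × 10^-3 mol, y = 6.265 × 10^-3 mol
mass of LiOH = 6.951 × 10^-3 × 23.95 = 0.1665 g
% LiOH = 0.1665 / 0.4171 × 100 = 39.91 %

39.91 %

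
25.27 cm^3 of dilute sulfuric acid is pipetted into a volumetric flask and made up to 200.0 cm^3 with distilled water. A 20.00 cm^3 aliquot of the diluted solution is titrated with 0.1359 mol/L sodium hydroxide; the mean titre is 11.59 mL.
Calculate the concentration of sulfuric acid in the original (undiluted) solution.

0.3117 mol/L

H2SO4 + 2 NaOH → Na2SO4 + 2 H2O
n(NaOH) = 0.01159 × 0.1359 = 1.575 × 10^-3 mol
From the 1:2 ratio, n(H2SO4) in the aliquot = 1/2 × 1.575 × 10^-3 = 7.875 × 10^-4 mol
[H2SO4]_dilute = 7.875 × 10^-4 / 0.02000 = 0.03938 mol/L
Dilution factor = 200.0 / 25.27 = 7.915
[H2SO4]_stock = 0.03938 × 7.915 = 0.3117 mol/L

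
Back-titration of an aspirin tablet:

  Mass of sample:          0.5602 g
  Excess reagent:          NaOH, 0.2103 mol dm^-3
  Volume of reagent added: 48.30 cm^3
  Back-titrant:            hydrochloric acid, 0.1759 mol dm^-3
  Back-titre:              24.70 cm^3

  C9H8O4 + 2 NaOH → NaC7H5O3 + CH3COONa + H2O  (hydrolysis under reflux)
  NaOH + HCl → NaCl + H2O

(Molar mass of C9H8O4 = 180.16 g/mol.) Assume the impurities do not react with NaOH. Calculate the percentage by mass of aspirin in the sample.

n(NaOH) added = 0.04830 × 0.2103 = 0.01016 mol
n(HCl) used in back-titration = 0.02470 × 0.1759 = 4.345 × 10^-3 mol
n(NaOH) left over = 4.345 × 10^-3 mol (1:1 ratio)
n(NaOH) consumed by analyte = 0.01016 − 4.345 × 10^-3 = 5.813 × 10^-3 mol
From the 1:2 ratio, n(C9H8O4) = 1/2 × 5.813 × 10^-3 = 2.906 × 10^-3 mol
mass of C9H8O4 = 2.906 × 10^-3 × 180.16 = 0.5236 g
% C9H8O4 = 0.5236 / 0.5602 × 100 = 93.47 %

93.47 %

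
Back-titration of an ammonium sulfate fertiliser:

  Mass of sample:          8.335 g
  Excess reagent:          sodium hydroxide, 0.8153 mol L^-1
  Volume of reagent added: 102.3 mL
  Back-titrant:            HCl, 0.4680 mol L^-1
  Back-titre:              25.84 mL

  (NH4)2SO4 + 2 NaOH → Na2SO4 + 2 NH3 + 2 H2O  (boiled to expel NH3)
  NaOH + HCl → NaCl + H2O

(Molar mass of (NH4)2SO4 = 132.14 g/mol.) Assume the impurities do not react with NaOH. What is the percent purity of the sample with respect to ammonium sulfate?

56.53 %

n(NaOH) added = 0.1023 × 0.8153 = 0.08341 mol
n(HCl) used in back-titration = 0.02584 × 0.4680 = 0.01209 mol
n(NaOH) left over = 0.01209 mol (1:1 ratio)
n(NaOH) consumed by analyte = 0.08341 − 0.01209 = 0.07131 mol
From the 1:2 ratio, n((NH4)2SO4) = 1/2 × 0.07131 = 0.03566 mol
mass of (NH4)2SO4 = 0.03566 × 132.14 = 4.712 g
% (NH4)2SO4 = 4.712 / 8.335 × 100 = 56.53 %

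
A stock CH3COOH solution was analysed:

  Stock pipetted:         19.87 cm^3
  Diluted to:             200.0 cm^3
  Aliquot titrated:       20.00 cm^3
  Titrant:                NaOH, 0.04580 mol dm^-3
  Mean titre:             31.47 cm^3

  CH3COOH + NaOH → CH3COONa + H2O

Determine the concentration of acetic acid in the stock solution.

0.7254 mol/L

n(NaOH) = 0.03147 × 0.04580 = 1.441 × 10^-3 mol
n(CH3COOH) in the aliquot = 1.441 × 10^-3 mol (1:1 ratio)
[CH3COOH]_dilute = 1.441 × 10^-3 / 0.02000 = 0.07207 mol/L
Dilution factor = 200.0 / 19.87 = 10.07
[CH3COOH]_stock = 0.07207 × 10.07 = 0.7254 mol/L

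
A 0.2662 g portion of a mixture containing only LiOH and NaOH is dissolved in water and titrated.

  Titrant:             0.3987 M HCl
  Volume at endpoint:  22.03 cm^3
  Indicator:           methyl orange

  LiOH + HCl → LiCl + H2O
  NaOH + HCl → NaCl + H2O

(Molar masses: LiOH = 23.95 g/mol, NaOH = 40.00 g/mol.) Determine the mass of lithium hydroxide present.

n(HCl) = 0.02203 × 0.3987 = 8.783 × 10^-3 mol
Let x = n(LiOH), y = n(NaOH).
Titrant: 1x + 1y = 8.783 × 10^-3;  mass: 23.95x + 40.00y = 0.2662
Solving, x = 5.304 × 10^-3 mol, y = 3.479 × 10^-3 mol
mass of LiOH = 5.304 × 10^-3 × 23.95 = 0.1270 g

0.1270 g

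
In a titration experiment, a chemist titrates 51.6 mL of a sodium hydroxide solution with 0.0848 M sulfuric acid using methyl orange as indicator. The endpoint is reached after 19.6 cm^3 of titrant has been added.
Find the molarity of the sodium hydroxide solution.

2 NaOH + H2SO4 → Na2SO4 + 2 H2O
n(H2SO4) = 0.0196 L × 0.0848 mol/L = 1.66 × 10^-3 mol
From the 2:1 mole ratio, n(NaOH) = 2/1 × 1.66 × 10^-3 = 3.32 × 10^-3 mol
[NaOH] = 3.32 × 10^-3 mol / 0.0516 L = 0.0644 mol/L

0.0644 M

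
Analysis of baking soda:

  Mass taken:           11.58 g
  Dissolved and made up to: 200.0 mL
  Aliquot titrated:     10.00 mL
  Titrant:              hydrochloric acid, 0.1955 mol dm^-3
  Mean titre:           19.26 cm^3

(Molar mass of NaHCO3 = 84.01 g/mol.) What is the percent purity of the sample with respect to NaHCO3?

54.63 %

NaHCO3 + HCl → NaCl + H2O + CO2
n(HCl) per titration = 0.01926 × 0.1955 = 3.765 × 10^-3 mol
n(NaHCO3) in each aliquot = 3.765 × 10^-3 mol (1:1 ratio)
n(NaHCO3) in the whole flask = 3.765 × 10^-3 × 200.0/10.00 = 0.07531 mol
mass of NaHCO3 = 0.07531 × 84.01 = 6.327 g
% NaHCO3 = 6.327 / 11.58 × 100 = 54.63 %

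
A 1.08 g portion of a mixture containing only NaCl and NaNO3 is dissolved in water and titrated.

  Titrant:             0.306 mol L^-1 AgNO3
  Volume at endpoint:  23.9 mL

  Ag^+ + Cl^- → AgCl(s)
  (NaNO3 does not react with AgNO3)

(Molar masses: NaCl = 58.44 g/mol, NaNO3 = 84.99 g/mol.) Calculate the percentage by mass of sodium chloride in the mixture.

39.6 %

n(AgNO3) = 0.0239 × 0.306 = 7.31 × 10^-3 mol
Let x = n(NaCl), y = n(NaNO3).
Titrant: 1x = 7.31 × 10^-3;  mass: 58.44x + 84.99y = 1.08
Solving, x = 7.31 × 10^-3 mol, y = 7.68 × 10^-3 mol
mass of NaCl = 7.31 × 10^-3 × 58.44 = 0.427 g
% NaCl = 0.427 / 1.08 × 100 = 39.6 %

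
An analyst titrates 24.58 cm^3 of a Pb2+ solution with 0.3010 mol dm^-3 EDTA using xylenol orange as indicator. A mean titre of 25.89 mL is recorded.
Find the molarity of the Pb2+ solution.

0.3170 mol/L

Pb^2+ + EDTA^4- → [Pb(EDTA)]^2-
n(EDTA) = 0.02589 L × 0.3010 mol/L = 7.793 × 10^-3 mol
n(Pb2+) = 7.793 × 10^-3 mol (1:1 mole ratio)
[Pb2+] = 7.793 × 10^-3 mol / 0.02458 L = 0.3170 mol/L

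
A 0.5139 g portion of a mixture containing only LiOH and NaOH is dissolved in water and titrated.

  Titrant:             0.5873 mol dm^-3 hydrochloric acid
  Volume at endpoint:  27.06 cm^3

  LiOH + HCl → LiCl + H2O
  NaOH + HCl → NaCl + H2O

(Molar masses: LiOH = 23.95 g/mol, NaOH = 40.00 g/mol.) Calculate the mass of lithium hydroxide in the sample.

0.1817 g

n(HCl) = 0.02706 × 0.5873 = 0.01589 mol
Let x = n(LiOH), y = n(NaOH).
Titrant: 1x + 1y = 0.01589;  mass: 23.95x + 40.00y = 0.5139
Solving, x = 7.588 × 10^-3 mol, y = 8.304 × 10^-3 mol
mass of LiOH = 7.588 × 10^-3 × 23.95 = 0.1817 g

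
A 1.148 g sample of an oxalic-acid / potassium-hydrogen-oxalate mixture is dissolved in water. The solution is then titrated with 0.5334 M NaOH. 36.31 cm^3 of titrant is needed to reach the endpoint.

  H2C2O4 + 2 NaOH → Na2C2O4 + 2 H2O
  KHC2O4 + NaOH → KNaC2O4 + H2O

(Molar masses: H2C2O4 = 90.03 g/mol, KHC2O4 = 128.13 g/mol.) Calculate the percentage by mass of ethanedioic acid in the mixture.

n(NaOH) = 0.03631 × 0.5334 = 0.01937 mol
Let x = n(H2C2O4), y = n(KHC2O4).
Titrant: 2x + 1y = 0.01937;  mass: 90.03x + 128.13y = 1.148
Solving, x = 8.023 × 10^-3 mol, y = 3.323 × 10^-3 mol
mass of H2C2O4 = 8.023 × 10^-3 × 90.03 = 0.7223 g
% H2C2O4 = 0.7223 / 1.148 × 100 = 62.92 %

62.92 %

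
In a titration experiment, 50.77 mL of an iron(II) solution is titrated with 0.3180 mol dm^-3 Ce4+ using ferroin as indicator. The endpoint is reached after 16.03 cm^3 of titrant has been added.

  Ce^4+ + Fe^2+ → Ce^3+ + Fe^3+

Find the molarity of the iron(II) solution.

n(Ce4+) = 0.01603 L × 0.3180 mol/L = 5.098 × 10^-3 mol
n(Fe2+) = 5.098 × 10^-3 mol (1:1 mole ratio)
[Fe2+] = 5.098 × 10^-3 mol / 0.05077 L = 0.1004 mol/L

0.1004 mol/L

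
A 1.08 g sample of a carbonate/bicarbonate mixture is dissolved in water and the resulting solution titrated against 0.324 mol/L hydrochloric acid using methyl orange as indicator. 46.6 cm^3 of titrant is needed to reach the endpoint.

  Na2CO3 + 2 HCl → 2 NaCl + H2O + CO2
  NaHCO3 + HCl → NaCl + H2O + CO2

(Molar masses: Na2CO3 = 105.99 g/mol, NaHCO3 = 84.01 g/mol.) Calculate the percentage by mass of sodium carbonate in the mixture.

29.8 %

n(HCl) = 0.0466 × 0.324 = 0.0151 mol
Let x = n(Na2CO3), y = n(NaHCO3).
Titrant: 2x + 1y = 0.0151;  mass: 105.99x + 84.01y = 1.08
Solving, x = 3.04 × 10^-3 mol, y = 9.02 × 10^-3 mol
mass of Na2CO3 = 3.04 × 10^-3 × 105.99 = 0.322 g
% Na2CO3 = 0.322 / 1.08 × 100 = 29.8 %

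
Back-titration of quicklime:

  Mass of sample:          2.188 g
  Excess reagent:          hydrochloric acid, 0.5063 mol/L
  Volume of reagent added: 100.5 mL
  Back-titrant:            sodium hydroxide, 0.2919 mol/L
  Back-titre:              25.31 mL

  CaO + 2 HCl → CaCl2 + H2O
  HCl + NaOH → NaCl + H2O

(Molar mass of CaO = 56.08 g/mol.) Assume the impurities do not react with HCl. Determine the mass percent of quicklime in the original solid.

n(HCl) added = 0.1005 × 0.5063 = 0.05088 mol
n(NaOH) used in back-titration = 0.02531 × 0.2919 = 7.388 × 10^-3 mol
n(HCl) left over = 7.388 × 10^-3 mol (1:1 ratio)
n(HCl) consumed by analyte = 0.05088 − 7.388 × 10^-3 = 0.04350 mol
From the 1:2 ratio, n(CaO) = 1/2 × 0.04350 = 0.02175 mol
mass of CaO = 0.02175 × 56.08 = 1.220 g
% CaO = 1.220 / 2.188 × 100 = 55.74 %

55.74 %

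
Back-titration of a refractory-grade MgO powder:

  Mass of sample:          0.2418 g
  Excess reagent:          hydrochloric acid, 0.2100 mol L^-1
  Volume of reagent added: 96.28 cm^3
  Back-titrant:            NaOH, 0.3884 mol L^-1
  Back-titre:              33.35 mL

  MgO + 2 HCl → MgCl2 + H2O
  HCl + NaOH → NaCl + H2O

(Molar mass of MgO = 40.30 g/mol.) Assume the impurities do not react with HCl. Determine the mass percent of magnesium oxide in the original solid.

60.55 %

n(HCl) added = 0.09628 × 0.2100 = 0.02022 mol
n(NaOH) used in back-titration = 0.03335 × 0.3884 = 0.01295 mol
n(HCl) left over = 0.01295 mol (1:1 ratio)
n(HCl) consumed by analyte = 0.02022 − 0.01295 = 7.266 × 10^-3 mol
From the 1:2 ratio, n(MgO) = 1/2 × 7.266 × 10^-3 = 3.633 × 10^-3 mol
mass of MgO = 3.633 × 10^-3 × 40.30 = 0.1464 g
% MgO = 0.1464 / 0.2418 × 100 = 60.55 %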